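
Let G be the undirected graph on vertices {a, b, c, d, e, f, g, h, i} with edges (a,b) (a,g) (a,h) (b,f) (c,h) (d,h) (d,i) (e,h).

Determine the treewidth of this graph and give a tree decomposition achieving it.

Treewidth 1.
Bags: B1 = {a, h}  B2 = {d, h}  B3 = {d, i}  B4 = {e, h}  B5 = {a, b}  B6 = {b, f}  B7 = {c, h}  B8 = {a, g}
Tree: B1–B2, B2–B3, B1–B4, B1–B5, B5–B6, B2–B7, B1–B8

Every bag has size at most 2, so the width is 2 − 1 = 1 and tw(G) ≤ 1. G has an edge, so its treewidth is at least 1. Therefore the treewidth is 1.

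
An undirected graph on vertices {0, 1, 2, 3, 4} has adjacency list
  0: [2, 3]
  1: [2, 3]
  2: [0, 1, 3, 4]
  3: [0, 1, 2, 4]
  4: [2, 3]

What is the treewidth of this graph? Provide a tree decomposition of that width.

Treewidth 2.
One such decomposition:
Bags: B1 = {0, 2, 3}  B2 = {2, 3, 4}  B3 = {1, 2, 3}
Tree: B1–B2, B2–B3

Every bag has size at most 3, so the width is 3 − 1 = 2 and tw(G) ≤ 2. On the other hand G contains the 3-clique {0, 2, 3}. A clique must lie in a single bag of any decomposition, so no decomposition can have width below 2. Combining the bounds, tw(G) = 2.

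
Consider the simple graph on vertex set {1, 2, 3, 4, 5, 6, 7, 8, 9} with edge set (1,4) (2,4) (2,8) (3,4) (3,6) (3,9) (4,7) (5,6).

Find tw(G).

1

A width-1 tree decomposition is:
Bags: B1 = {4, 7}  B2 = {2, 4}  B3 = {3, 4}  B4 = {1, 4}  B5 = {3, 6}  B6 = {3, 9}  B7 = {2, 8}  B8 = {5, 6}
Tree: B1–B2, B2–B3, B3–B4, B3–B5, B5–B6, B2–B7, B5–B8
Every bag has size at most 2, so the width is 2 − 1 = 1 and tw(G) ≤ 1. G has an edge, so its treewidth is at least 1. Therefore the treewidth is 1.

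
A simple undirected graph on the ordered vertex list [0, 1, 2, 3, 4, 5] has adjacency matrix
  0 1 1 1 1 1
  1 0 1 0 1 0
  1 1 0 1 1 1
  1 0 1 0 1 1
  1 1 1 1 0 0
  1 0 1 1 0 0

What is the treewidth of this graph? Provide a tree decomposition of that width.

Every bag has size at most 4, so the width is 4 − 1 = 3 and tw(G) ≤ 3. On the other hand G contains the 4-clique {0, 1, 2, 4}. A clique must lie in a single bag of any decomposition, so no decomposition can have width below 3. Combining the bounds, tw(G) = 3.

Treewidth 3.
Bags: B1 = {0, 2, 3, 5}  B2 = {0, 2, 3, 4}  B3 = {0, 1, 2, 4}
Tree: B1–B2, B2–B3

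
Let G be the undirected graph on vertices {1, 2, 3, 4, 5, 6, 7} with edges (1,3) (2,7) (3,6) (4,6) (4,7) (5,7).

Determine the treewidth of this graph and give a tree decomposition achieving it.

Treewidth 1.
One optimal decomposition is:
Bags: B1 = {4, 7}  B2 = {4, 6}  B3 = {3, 6}  B4 = {5, 7}  B5 = {1, 3}  B6 = {2, 7}
Tree: B1–B2, B2–B3, B1–B4, B3–B5, B1–B6

The largest bag has 2 vertices, giving width 1; this decomposition certifies tw(G) ≤ 1. Any graph with an edge has treewidth ≥ 1, and G has the edge 7–4. The upper and lower bounds meet at 1, so that is the treewidth.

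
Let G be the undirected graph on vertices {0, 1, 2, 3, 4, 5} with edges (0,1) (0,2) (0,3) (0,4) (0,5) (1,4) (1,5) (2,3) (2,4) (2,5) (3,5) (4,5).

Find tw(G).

A width-3 tree decomposition is:
Bags: B1 = {0, 1, 4, 5}  B2 = {0, 2, 4, 5}  B3 = {0, 2, 3, 5}
Tree: B1–B2, B2–B3
Each bag holds 4 vertices, so the decomposition has width 3, which upper-bounds the treewidth. For the lower bound, the 4 vertices {0, 1, 4, 5} are pairwise adjacent, and any tree decomposition puts a clique entirely inside one bag — forcing width ≥ 3. Combining the bounds, tw(G) = 3.

3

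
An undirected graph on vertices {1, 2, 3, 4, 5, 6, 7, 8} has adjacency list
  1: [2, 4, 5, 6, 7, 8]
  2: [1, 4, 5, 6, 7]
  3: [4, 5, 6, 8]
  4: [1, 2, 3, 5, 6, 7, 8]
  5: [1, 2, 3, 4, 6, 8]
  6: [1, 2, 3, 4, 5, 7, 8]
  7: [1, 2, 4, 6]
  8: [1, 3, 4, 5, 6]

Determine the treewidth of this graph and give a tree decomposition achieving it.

Treewidth 4.
Bags: B1 = {3, 4, 5, 6, 8}  B2 = {1, 4, 5, 6, 8}  B3 = {1, 2, 4, 5, 6}  B4 = {1, 2, 4, 6, 7}
Tree: B1–B2, B2–B3, B3–B4

Every bag has size at most 5, so the width is 5 − 1 = 4 and tw(G) ≤ 4. On the other hand G contains the 5-clique {1, 4, 5, 6, 8}. A clique must lie in a single bag of any decomposition, so no decomposition can have width below 4. The upper and lower bounds meet at 4, so that is the treewidth.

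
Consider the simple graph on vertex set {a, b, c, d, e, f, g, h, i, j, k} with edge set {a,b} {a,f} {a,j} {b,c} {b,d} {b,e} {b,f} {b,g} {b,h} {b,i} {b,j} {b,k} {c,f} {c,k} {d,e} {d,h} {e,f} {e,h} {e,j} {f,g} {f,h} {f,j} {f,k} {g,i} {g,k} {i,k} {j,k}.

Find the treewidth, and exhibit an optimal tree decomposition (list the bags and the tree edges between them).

Treewidth 3.
Bags: B1 = {b, e, f, j}  B2 = {b, f, j, k}  B3 = {b, e, f, h}  B4 = {b, c, f, k}  B5 = {b, d, e, h}  B6 = {b, f, g, k}  B7 = {a, b, f, j}  B8 = {b, g, i, k}
Tree: B1–B2, B1–B3, B2–B4, B3–B5, B4–B6, B2–B7, B6–B8

The largest bag has 4 vertices, giving width 3; this decomposition certifies tw(G) ≤ 3. Conversely, {b, d, e, h} is a clique of size 4, and the vertices of any clique must share a bag in every tree decomposition; so some bag has ≥ 4 vertices and tw(G) ≥ 3. The upper and lower bounds meet at 3, so that is the treewidth.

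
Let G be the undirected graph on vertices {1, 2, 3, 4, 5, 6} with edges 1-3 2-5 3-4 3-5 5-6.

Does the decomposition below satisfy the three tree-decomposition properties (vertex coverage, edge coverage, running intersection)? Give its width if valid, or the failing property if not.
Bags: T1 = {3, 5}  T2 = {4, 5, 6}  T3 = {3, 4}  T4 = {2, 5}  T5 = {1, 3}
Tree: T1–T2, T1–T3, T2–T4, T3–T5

A tree decomposition must satisfy three properties: every vertex lies in some bag; for every edge, both endpoints lie together in some bag; and for every vertex, the bags containing it form a connected subtree. Here bags containing vertex 4 are not connected in the tree, so the decomposition is invalid.

No — bags containing vertex 4 are not connected in the tree.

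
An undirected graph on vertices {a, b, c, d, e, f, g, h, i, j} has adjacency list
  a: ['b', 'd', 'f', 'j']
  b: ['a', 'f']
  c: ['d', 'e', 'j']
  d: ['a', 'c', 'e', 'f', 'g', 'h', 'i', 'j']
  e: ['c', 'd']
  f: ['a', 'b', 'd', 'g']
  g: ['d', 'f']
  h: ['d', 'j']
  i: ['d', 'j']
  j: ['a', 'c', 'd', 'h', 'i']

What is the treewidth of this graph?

2

A width-2 tree decomposition is:
Bags: B1 = {d, i, j}  B2 = {d, h, j}  B3 = {a, d, j}  B4 = {a, d, f}  B5 = {c, d, j}  B6 = {d, f, g}  B7 = {c, d, e}  B8 = {a, b, f}
Tree: B1–B2, B2–B3, B3–B4, B1–B5, B4–B6, B5–B7, B4–B8
Every bag has size at most 3, so the width is 3 − 1 = 2 and tw(G) ≤ 2. For the lower bound, the 3 vertices {d, f, g} are pairwise adjacent, and any tree decomposition puts a clique entirely inside one bag — forcing width ≥ 2. Hence tw(G) = 2 exactly.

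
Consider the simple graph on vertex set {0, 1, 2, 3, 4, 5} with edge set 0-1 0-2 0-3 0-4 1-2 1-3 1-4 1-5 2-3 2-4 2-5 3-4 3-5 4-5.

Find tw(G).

4

A width-4 tree decomposition is:
Bags: B1 = {1, 2, 3, 4, 5}  B2 = {0, 1, 2, 3, 4}
Tree: B1–B2
Each bag holds 5 vertices, so the decomposition has width 4, which upper-bounds the treewidth. Conversely, {0, 1, 2, 3, 4} is a clique of size 5, and the vertices of any clique must share a bag in every tree decomposition; so some bag has ≥ 5 vertices and tw(G) ≥ 4. Therefore the treewidth is 4.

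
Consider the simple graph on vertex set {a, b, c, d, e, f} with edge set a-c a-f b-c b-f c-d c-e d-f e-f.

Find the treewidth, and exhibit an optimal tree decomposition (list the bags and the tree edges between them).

Every bag has size at most 3, so the width is 3 − 1 = 2 and tw(G) ≤ 2. For the lower bound, G contains the cycle b–c–d–f–b, so G is not a forest; only forests have treewidth ≤ 1, hence tw(G) ≥ 2. Hence tw(G) = 2 exactly.

Treewidth 2.
One such decomposition:
Bags: B1 = {b, c, f}  B2 = {c, d, f}  B3 = {a, c, f}  B4 = {c, e, f}
Tree: B1–B2, B2–B3, B3–B4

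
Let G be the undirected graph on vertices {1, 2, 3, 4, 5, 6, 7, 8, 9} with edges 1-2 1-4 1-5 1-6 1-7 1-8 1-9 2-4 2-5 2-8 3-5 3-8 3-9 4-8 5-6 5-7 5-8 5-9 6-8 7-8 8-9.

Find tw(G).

A width-3 tree decomposition is:
Bags: B1 = {1, 5, 8, 9}  B2 = {1, 2, 5, 8}  B3 = {1, 5, 6, 8}  B4 = {1, 2, 4, 8}  B5 = {1, 5, 7, 8}  B6 = {3, 5, 8, 9}
Tree: B1–B2, B1–B3, B2–B4, B2–B5, B1–B6
The largest bag has 4 vertices, giving width 3; this decomposition certifies tw(G) ≤ 3. Conversely, {1, 2, 4, 8} is a clique of size 4, and the vertices of any clique must share a bag in every tree decomposition; so some bag has ≥ 4 vertices and tw(G) ≥ 3. The upper and lower bounds meet at 3, so that is the treewidth.

3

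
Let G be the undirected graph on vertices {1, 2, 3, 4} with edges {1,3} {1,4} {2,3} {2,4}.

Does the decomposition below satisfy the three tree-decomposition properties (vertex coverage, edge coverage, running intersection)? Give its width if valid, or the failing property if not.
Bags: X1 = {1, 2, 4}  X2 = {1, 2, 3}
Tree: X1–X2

Vertex coverage: the bags together contain {1, 2, 3, 4}, the full vertex set. Edge coverage: each edge of G has both endpoints in at least one bag. Running intersection: for every vertex, the bags containing it form a connected subtree. All three properties hold, so this is a valid tree decomposition of width max|bag| − 1 = 2, and hence tw(G) ≤ 2.

Yes; width 2.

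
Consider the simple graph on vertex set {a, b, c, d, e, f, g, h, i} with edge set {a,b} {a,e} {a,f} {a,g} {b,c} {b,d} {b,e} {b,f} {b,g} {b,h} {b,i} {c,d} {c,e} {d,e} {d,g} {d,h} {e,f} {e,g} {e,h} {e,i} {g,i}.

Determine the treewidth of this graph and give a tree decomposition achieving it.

Every bag has size at most 4, so the width is 4 − 1 = 3 and tw(G) ≤ 3. Conversely, {b, d, e, g} is a clique of size 4, and the vertices of any clique must share a bag in every tree decomposition; so some bag has ≥ 4 vertices and tw(G) ≥ 3. Combining the bounds, tw(G) = 3.

Treewidth 3.
One optimal decomposition is:
Bags: B1 = {b, d, e, g}  B2 = {b, d, e, h}  B3 = {b, e, g, i}  B4 = {a, b, e, g}  B5 = {a, b, e, f}  B6 = {b, c, d, e}
Tree: B1–B2, B1–B3, B1–B4, B4–B5, B1–B6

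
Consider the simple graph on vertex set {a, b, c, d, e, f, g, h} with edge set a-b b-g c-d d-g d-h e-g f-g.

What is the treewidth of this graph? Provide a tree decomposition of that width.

Every bag has size at most 2, so the width is 2 − 1 = 1 and tw(G) ≤ 1. Any graph with an edge has treewidth ≥ 1, and G has the edge d–c. Therefore the treewidth is 1.

Treewidth 1.
Bags: B1 = {c, d}  B2 = {d, g}  B3 = {b, g}  B4 = {a, b}  B5 = {d, h}  B6 = {f, g}  B7 = {e, g}
Tree: B1–B2, B2–B3, B3–B4, B2–B5, B2–B6, B2–B7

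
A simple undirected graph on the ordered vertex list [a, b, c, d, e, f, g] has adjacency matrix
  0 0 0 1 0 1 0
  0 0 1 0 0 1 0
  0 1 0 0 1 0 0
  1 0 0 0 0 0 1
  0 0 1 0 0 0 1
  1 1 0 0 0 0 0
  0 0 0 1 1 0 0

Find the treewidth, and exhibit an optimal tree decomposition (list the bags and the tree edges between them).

Treewidth 2.
One optimal decomposition is:
Bags: B1 = {c, e, g}  B2 = {b, c, g}  B3 = {b, f, g}  B4 = {a, f, g}  B5 = {a, d, g}
Tree: B1–B2, B2–B3, B3–B4, B4–B5

Every bag has size at most 3, so the width is 3 − 1 = 2 and tw(G) ≤ 2. The edges g–e–c–b–f–a–d–g form a cycle, so G is not a tree and its treewidth is at least 2. The upper and lower bounds meet at 2, so that is the treewidth.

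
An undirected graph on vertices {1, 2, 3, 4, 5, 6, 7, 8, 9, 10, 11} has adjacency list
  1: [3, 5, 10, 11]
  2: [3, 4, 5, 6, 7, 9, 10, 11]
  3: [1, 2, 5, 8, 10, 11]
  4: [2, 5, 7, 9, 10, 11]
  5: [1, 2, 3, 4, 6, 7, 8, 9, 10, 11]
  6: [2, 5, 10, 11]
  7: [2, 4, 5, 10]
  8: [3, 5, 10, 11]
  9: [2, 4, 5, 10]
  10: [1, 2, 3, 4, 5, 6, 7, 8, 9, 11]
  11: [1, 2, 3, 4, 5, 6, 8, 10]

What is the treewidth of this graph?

A width-4 tree decomposition is:
Bags: B1 = {2, 4, 5, 9, 10}  B2 = {2, 4, 5, 10, 11}  B3 = {2, 3, 5, 10, 11}  B4 = {2, 4, 5, 7, 10}  B5 = {2, 5, 6, 10, 11}  B6 = {1, 3, 5, 10, 11}  B7 = {3, 5, 8, 10, 11}
Tree: B1–B2, B2–B3, B2–B4, B3–B5, B3–B6, B6–B7
Every bag has size at most 5, so the width is 5 − 1 = 4 and tw(G) ≤ 4. On the other hand G contains the 5-clique {3, 5, 8, 10, 11}. A clique must lie in a single bag of any decomposition, so no decomposition can have width below 4. The upper and lower bounds meet at 4, so that is the treewidth.

4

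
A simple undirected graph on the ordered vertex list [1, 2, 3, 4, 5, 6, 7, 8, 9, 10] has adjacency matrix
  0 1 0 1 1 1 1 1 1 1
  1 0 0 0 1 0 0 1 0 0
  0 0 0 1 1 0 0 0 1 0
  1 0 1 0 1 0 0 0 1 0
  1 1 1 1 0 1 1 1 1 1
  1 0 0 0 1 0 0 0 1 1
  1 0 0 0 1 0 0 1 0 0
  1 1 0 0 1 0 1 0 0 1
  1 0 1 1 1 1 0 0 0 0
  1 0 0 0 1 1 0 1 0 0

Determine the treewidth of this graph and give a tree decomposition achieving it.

The largest bag has 4 vertices, giving width 3; this decomposition certifies tw(G) ≤ 3. Conversely, {1, 2, 5, 8} is a clique of size 4, and the vertices of any clique must share a bag in every tree decomposition; so some bag has ≥ 4 vertices and tw(G) ≥ 3. Hence tw(G) = 3 exactly.

Treewidth 3.
One optimal decomposition is:
Bags: B1 = {1, 5, 6, 10}  B2 = {1, 5, 8, 10}  B3 = {1, 5, 6, 9}  B4 = {1, 4, 5, 9}  B5 = {1, 2, 5, 8}  B6 = {1, 5, 7, 8}  B7 = {3, 4, 5, 9}
Tree: B1–B2, B1–B3, B3–B4, B2–B5, B5–B6, B4–B7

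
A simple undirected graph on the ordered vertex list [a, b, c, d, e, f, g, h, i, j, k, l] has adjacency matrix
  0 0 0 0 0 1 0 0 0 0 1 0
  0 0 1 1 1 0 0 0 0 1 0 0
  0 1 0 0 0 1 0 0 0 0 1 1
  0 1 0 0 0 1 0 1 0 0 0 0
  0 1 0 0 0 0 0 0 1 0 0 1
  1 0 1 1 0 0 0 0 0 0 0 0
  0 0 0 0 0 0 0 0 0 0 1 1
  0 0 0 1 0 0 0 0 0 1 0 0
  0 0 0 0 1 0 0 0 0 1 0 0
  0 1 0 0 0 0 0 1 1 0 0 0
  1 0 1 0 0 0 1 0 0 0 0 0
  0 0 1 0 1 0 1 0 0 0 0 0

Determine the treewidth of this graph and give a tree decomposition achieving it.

Treewidth 3.
One optimal decomposition is:
Bags: B1 = {a, g, k, l}  B2 = {a, c, k, l}  B3 = {a, c, f, l}  B4 = {c, e, f, l}  B5 = {b, c, e, f}  B6 = {b, d, e, f}  B7 = {b, d, e, i}  B8 = {b, d, i, j}  B9 = {d, h, i, j}
Tree: B1–B2, B2–B3, B3–B4, B4–B5, B5–B6, B6–B7, B7–B8, B8–B9

The largest bag has 4 vertices, giving width 3; this decomposition certifies tw(G) ≤ 3. For the lower bound: the 4 vertex sets {a,g,k}, {l}, {c}, {b,d,e,f} are disjoint, each induces a connected subgraph, and every pair is joined by at least one edge of G. Contracting each set to a single vertex therefore yields K_{4} as a minor, and since treewidth is minor-monotone, tw(G) ≥ tw(K_{4}) = 3. Combining the bounds, tw(G) = 3.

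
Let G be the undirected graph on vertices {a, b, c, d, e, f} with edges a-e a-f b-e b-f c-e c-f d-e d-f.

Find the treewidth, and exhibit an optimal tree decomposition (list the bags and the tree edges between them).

The largest bag has 3 vertices, giving width 2; this decomposition certifies tw(G) ≤ 2. Since d–e–b–f–d is a cycle in G, G is not acyclic. Forests are exactly the graphs of treewidth ≤ 1, so tw(G) ≥ 2. The upper and lower bounds meet at 2, so that is the treewidth.

Treewidth 2.
Bags: B1 = {d, e, f}  B2 = {b, e, f}  B3 = {a, e, f}  B4 = {c, e, f}
Tree: B1–B2, B2–B3, B3–B4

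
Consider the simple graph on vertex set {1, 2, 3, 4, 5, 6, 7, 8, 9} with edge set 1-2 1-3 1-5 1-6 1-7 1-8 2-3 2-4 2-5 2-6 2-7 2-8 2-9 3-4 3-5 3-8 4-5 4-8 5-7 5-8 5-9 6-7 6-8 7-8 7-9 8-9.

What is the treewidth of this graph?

A width-4 tree decomposition is:
Bags: B1 = {1, 2, 5, 7, 8}  B2 = {1, 2, 6, 7, 8}  B3 = {1, 2, 3, 5, 8}  B4 = {2, 3, 4, 5, 8}  B5 = {2, 5, 7, 8, 9}
Tree: B1–B2, B1–B3, B3–B4, B1–B5
Each bag holds 5 vertices, so the decomposition has width 4, which upper-bounds the treewidth. On the other hand G contains the 5-clique {1, 2, 3, 5, 8}. A clique must lie in a single bag of any decomposition, so no decomposition can have width below 4. Combining the bounds, tw(G) = 4.

4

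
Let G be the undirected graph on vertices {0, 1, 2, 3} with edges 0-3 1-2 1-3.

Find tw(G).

A width-1 tree decomposition is:
Bags: B1 = {1, 2}  B2 = {1, 3}  B3 = {0, 3}
Tree: B1–B2, B2–B3
Every bag has size at most 2, so the width is 2 − 1 = 1 and tw(G) ≤ 1. Any graph with an edge has treewidth ≥ 1, and G has the edge 2–1. The upper and lower bounds meet at 1, so that is the treewidth.

1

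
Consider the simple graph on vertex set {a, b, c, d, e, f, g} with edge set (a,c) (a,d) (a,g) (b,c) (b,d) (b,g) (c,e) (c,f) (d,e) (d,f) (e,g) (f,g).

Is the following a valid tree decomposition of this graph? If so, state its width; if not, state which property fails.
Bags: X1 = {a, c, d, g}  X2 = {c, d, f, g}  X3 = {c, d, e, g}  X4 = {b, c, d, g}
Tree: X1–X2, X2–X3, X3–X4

Yes; width 3.

Checking the three conditions: (i) the bags cover all of {a, b, c, d, e, f, g}; (ii) for each edge, some bag contains both endpoints; (iii) the bags containing any fixed vertex form a subtree. All hold, so the decomposition is valid with width 4 − 1 = 3.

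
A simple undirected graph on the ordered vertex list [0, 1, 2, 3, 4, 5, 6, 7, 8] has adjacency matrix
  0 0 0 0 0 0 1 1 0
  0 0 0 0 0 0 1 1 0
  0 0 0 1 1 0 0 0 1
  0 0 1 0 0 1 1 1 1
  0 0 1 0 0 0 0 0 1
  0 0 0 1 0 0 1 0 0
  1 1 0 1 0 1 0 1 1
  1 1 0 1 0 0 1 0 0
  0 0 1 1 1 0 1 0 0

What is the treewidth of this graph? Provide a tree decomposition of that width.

The largest bag has 3 vertices, giving width 2; this decomposition certifies tw(G) ≤ 2. For the lower bound, the 3 vertices {2, 3, 8} are pairwise adjacent, and any tree decomposition puts a clique entirely inside one bag — forcing width ≥ 2. Therefore the treewidth is 2.

Treewidth 2.
One such decomposition:
Bags: B1 = {3, 6, 7}  B2 = {3, 6, 8}  B3 = {2, 3, 8}  B4 = {3, 5, 6}  B5 = {0, 6, 7}  B6 = {2, 4, 8}  B7 = {1, 6, 7}
Tree: B1–B2, B2–B3, B2–B4, B1–B5, B3–B6, B1–B7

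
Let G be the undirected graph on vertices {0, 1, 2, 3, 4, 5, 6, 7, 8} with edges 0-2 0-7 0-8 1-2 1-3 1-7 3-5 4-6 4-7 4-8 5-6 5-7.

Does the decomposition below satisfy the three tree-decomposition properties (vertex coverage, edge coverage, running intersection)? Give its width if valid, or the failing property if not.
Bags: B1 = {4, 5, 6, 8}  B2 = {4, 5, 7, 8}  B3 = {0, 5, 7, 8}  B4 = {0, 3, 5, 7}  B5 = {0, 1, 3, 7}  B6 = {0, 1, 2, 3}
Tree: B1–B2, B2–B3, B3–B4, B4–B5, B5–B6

Checking the three conditions: (i) the bags cover all of {0, 1, 2, 3, 4, 5, 6, 7, 8}; (ii) for each edge, some bag contains both endpoints; (iii) the bags containing any fixed vertex form a subtree. All hold, so the decomposition is valid with width 4 − 1 = 3.

Yes; width 3.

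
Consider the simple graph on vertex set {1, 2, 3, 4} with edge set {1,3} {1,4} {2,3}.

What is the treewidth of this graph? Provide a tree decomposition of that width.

Treewidth 1.
One such decomposition:
Bags: B1 = {1, 4}  B2 = {1, 3}  B3 = {2, 3}
Tree: B1–B2, B2–B3

Each bag holds 2 vertices, so the decomposition has width 1, which upper-bounds the treewidth. Any graph with an edge has treewidth ≥ 1, and G has the edge 1–4. Combining the bounds, tw(G) = 1.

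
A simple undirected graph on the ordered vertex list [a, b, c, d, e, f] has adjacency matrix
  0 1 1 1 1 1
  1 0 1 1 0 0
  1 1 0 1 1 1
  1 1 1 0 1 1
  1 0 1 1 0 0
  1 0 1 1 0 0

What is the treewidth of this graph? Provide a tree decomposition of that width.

The largest bag has 4 vertices, giving width 3; this decomposition certifies tw(G) ≤ 3. On the other hand G contains the 4-clique {a, c, d, e}. A clique must lie in a single bag of any decomposition, so no decomposition can have width below 3. Hence tw(G) = 3 exactly.

Treewidth 3.
One such decomposition:
Bags: B1 = {a, c, d, f}  B2 = {a, c, d, e}  B3 = {a, b, c, d}
Tree: B1–B2, B2–B3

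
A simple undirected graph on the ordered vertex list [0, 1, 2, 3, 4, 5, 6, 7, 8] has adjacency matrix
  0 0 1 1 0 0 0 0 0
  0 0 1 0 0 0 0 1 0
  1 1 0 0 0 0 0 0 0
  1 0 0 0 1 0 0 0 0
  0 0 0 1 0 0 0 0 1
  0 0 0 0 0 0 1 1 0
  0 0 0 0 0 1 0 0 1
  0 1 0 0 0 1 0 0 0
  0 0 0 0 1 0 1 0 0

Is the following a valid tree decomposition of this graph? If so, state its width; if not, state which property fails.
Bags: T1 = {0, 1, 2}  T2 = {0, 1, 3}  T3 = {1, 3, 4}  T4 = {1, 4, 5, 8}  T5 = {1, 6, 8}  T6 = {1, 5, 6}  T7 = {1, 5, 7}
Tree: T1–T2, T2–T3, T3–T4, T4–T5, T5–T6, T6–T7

A tree decomposition must satisfy three properties: every vertex lies in some bag; for every edge, both endpoints lie together in some bag; and for every vertex, the bags containing it form a connected subtree. Here bags containing vertex 5 are not connected in the tree, so the decomposition is invalid.

No — bags containing vertex 5 are not connected in the tree.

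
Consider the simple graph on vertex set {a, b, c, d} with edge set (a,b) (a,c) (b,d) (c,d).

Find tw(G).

2

A width-2 tree decomposition is:
Bags: B1 = {a, b, c}  B2 = {b, c, d}
Tree: B1–B2
Every bag has size at most 3, so the width is 3 − 1 = 2 and tw(G) ≤ 2. Since c–a–b–d–c is a cycle in G, G is not acyclic. Forests are exactly the graphs of treewidth ≤ 1, so tw(G) ≥ 2. Hence tw(G) = 2 exactly.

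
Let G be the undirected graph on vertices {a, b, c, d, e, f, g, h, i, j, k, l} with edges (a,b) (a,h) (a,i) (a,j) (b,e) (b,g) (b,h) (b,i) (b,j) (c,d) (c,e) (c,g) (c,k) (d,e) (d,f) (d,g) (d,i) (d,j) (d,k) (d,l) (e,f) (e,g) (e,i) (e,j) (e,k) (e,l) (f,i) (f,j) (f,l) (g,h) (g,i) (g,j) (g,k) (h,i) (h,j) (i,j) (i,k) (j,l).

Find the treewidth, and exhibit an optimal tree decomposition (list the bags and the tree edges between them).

Treewidth 4.
Bags: B1 = {d, e, f, i, j}  B2 = {d, e, g, i, j}  B3 = {b, e, g, i, j}  B4 = {d, e, g, i, k}  B5 = {b, g, h, i, j}  B6 = {c, d, e, g, k}  B7 = {a, b, h, i, j}  B8 = {d, e, f, j, l}
Tree: B1–B2, B2–B3, B2–B4, B3–B5, B4–B6, B5–B7, B1–B8

Every bag has size at most 5, so the width is 5 − 1 = 4 and tw(G) ≤ 4. On the other hand G contains the 5-clique {c, d, e, g, k}. A clique must lie in a single bag of any decomposition, so no decomposition can have width below 4. The upper and lower bounds meet at 4, so that is the treewidth.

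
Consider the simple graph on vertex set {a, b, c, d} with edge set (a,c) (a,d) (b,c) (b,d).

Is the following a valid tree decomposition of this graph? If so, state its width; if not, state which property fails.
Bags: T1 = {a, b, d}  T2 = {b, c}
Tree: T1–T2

A tree decomposition must satisfy three properties: every vertex lies in some bag; for every edge, both endpoints lie together in some bag; and for every vertex, the bags containing it form a connected subtree. Here edge (a,c) lies in no bag, so the decomposition is invalid.

No — edge (a,c) lies in no bag.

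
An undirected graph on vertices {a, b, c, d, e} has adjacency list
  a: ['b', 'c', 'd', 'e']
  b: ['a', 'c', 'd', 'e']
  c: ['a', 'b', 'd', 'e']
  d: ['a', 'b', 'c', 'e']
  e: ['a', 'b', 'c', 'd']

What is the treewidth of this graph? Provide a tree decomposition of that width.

A single bag containing all 5 vertices is trivially a valid decomposition of width 4. Conversely, {a, b, c, d, e} is a clique of size 5, and the vertices of any clique must share a bag in every tree decomposition; so some bag has ≥ 5 vertices and tw(G) ≥ 4. Combining the bounds, tw(G) = 4.

Treewidth 4.
One such decomposition:
Bags: B1 = {a, b, c, d, e}
Tree: (single bag)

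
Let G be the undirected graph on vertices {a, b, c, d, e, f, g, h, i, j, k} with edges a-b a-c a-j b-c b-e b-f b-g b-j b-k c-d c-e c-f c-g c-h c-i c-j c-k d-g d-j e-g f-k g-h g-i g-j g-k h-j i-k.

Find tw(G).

3

A width-3 tree decomposition is:
Bags: B1 = {b, c, g, j}  B2 = {b, c, e, g}  B3 = {b, c, g, k}  B4 = {b, c, f, k}  B5 = {c, g, h, j}  B6 = {c, g, i, k}  B7 = {a, b, c, j}  B8 = {c, d, g, j}
Tree: B1–B2, B1–B3, B3–B4, B1–B5, B3–B6, B1–B7, B1–B8
Each bag holds 4 vertices, so the decomposition has width 3, which upper-bounds the treewidth. Conversely, {c, d, g, j} is a clique of size 4, and the vertices of any clique must share a bag in every tree decomposition; so some bag has ≥ 4 vertices and tw(G) ≥ 3. Combining the bounds, tw(G) = 3.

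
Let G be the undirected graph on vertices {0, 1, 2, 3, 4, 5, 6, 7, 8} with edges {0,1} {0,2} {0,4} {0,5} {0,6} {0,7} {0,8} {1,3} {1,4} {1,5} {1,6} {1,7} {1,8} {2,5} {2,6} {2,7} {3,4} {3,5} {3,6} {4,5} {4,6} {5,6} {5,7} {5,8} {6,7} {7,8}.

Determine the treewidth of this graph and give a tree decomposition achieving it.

Each bag holds 5 vertices, so the decomposition has width 4, which upper-bounds the treewidth. Conversely, {0, 1, 5, 7, 8} is a clique of size 5, and the vertices of any clique must share a bag in every tree decomposition; so some bag has ≥ 5 vertices and tw(G) ≥ 4. Hence tw(G) = 4 exactly.

Treewidth 4.
One such decomposition:
Bags: B1 = {0, 1, 5, 6, 7}  B2 = {0, 2, 5, 6, 7}  B3 = {0, 1, 4, 5, 6}  B4 = {1, 3, 4, 5, 6}  B5 = {0, 1, 5, 7, 8}
Tree: B1–B2, B1–B3, B3–B4, B1–B5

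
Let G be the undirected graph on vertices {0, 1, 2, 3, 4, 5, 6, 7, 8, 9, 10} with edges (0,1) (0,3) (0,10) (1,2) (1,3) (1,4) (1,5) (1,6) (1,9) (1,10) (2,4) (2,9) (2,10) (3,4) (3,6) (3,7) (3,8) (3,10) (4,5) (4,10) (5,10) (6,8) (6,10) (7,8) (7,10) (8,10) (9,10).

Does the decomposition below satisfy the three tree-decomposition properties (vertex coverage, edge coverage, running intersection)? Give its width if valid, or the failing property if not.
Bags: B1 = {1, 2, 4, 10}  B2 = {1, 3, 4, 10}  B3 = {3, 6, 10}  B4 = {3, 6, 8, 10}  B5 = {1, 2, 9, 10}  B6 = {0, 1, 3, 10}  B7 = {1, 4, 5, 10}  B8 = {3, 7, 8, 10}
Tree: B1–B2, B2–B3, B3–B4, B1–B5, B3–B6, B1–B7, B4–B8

A tree decomposition must satisfy three properties: every vertex lies in some bag; for every edge, both endpoints lie together in some bag; and for every vertex, the bags containing it form a connected subtree. Here edge (1,6) lies in no bag, so the decomposition is invalid.

No — edge (1,6) lies in no bag.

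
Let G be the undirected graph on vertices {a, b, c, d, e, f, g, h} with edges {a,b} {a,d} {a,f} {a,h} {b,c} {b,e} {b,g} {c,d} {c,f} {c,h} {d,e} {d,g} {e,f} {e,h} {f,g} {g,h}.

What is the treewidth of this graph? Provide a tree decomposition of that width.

Every bag has size at most 5, so the width is 5 − 1 = 4 and tw(G) ≤ 4. For the lower bound: the 5 vertex sets {c,f}, {b,e}, {a,h}, {d}, {g} are disjoint, each induces a connected subgraph, and every pair is joined by at least one edge of G. Contracting each set to a single vertex therefore yields K_{5} as a minor, and since treewidth is minor-monotone, tw(G) ≥ tw(K_{5}) = 4. Therefore the treewidth is 4.

Treewidth 4.
One optimal decomposition is:
Bags: B1 = {b, c, d, f, h}  B2 = {b, d, e, f, h}  B3 = {a, b, d, f, h}  B4 = {b, d, f, g, h}
Tree: B1–B2, B2–B3, B3–B4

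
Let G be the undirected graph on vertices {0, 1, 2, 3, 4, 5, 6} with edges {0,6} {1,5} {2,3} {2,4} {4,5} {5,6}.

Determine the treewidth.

A width-1 tree decomposition is:
Bags: B1 = {5, 6}  B2 = {1, 5}  B3 = {4, 5}  B4 = {2, 4}  B5 = {0, 6}  B6 = {2, 3}
Tree: B1–B2, B2–B3, B3–B4, B1–B5, B4–B6
The largest bag has 2 vertices, giving width 1; this decomposition certifies tw(G) ≤ 1. Any graph with an edge has treewidth ≥ 1, and G has the edge 6–5. Combining the bounds, tw(G) = 1.

1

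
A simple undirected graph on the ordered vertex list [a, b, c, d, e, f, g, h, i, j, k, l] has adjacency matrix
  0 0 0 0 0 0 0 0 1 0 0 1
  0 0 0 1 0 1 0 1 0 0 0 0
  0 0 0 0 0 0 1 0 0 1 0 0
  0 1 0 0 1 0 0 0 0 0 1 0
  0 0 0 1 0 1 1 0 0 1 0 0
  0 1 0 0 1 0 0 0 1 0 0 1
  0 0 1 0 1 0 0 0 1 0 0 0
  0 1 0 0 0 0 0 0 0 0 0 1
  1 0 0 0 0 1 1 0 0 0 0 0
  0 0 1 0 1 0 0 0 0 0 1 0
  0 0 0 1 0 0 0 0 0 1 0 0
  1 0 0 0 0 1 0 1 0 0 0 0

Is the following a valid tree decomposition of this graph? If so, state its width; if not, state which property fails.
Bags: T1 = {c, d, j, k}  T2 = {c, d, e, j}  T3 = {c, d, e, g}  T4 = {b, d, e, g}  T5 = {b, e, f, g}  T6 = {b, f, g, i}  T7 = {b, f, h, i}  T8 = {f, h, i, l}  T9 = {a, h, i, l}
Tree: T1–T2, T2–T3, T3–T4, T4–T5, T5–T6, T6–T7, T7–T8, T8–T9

Checking the three conditions: (i) the bags cover all of {a, b, c, d, e, f, g, h, i, j, k, l}; (ii) for each edge, some bag contains both endpoints; (iii) the bags containing any fixed vertex form a subtree. All hold, so the decomposition is valid with width 4 − 1 = 3.

Yes; width 3.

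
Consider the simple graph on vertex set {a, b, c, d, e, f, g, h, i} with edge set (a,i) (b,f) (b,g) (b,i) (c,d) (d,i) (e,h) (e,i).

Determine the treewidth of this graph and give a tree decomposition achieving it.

Each bag holds 2 vertices, so the decomposition has width 1, which upper-bounds the treewidth. Any graph with an edge has treewidth ≥ 1, and G has the edge b–f. Hence tw(G) = 1 exactly.

Treewidth 1.
Bags: B1 = {b, f}  B2 = {b, i}  B3 = {a, i}  B4 = {e, i}  B5 = {b, g}  B6 = {d, i}  B7 = {e, h}  B8 = {c, d}
Tree: B1–B2, B2–B3, B3–B4, B2–B5, B3–B6, B4–B7, B6–B8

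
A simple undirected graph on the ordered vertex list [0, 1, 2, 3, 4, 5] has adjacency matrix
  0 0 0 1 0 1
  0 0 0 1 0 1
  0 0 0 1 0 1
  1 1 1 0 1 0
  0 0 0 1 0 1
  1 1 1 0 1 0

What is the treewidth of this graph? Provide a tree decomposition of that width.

Every bag has size at most 3, so the width is 3 − 1 = 2 and tw(G) ≤ 2. For the lower bound, G contains the cycle 5–2–3–0–5, so G is not a forest; only forests have treewidth ≤ 1, hence tw(G) ≥ 2. The upper and lower bounds meet at 2, so that is the treewidth.

Treewidth 2.
One optimal decomposition is:
Bags: B1 = {2, 3, 5}  B2 = {0, 3, 5}  B3 = {1, 3, 5}  B4 = {3, 4, 5}
Tree: B1–B2, B2–B3, B3–B4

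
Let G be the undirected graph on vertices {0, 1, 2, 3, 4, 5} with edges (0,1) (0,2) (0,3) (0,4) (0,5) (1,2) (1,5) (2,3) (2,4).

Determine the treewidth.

2

A width-2 tree decomposition is:
Bags: B1 = {0, 2, 3}  B2 = {0, 1, 2}  B3 = {0, 2, 4}  B4 = {0, 1, 5}
Tree: B1–B2, B1–B3, B2–B4
Each bag holds 3 vertices, so the decomposition has width 2, which upper-bounds the treewidth. For the lower bound, the 3 vertices {0, 1, 2} are pairwise adjacent, and any tree decomposition puts a clique entirely inside one bag — forcing width ≥ 2. Combining the bounds, tw(G) = 2.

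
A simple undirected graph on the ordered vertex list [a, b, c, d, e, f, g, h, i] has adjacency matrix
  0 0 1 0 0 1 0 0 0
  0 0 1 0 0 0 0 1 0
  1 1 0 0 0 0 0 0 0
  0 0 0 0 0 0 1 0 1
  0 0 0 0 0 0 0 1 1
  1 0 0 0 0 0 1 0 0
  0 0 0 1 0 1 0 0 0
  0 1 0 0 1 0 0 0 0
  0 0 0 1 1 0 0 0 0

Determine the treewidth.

A width-2 tree decomposition is:
Bags: B1 = {a, f, g}  B2 = {a, c, g}  B3 = {b, c, g}  B4 = {b, g, h}  B5 = {e, g, h}  B6 = {e, g, i}  B7 = {d, g, i}
Tree: B1–B2, B2–B3, B3–B4, B4–B5, B5–B6, B6–B7
Each bag holds 3 vertices, so the decomposition has width 2, which upper-bounds the treewidth. The edges g–f–a–c–b–h–e–i–d–g form a cycle, so G is not a tree and its treewidth is at least 2. Therefore the treewidth is 2.

2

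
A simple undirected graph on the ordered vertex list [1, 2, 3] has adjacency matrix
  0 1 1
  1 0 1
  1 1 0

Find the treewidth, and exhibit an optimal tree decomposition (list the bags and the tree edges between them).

A single bag containing all 3 vertices is trivially a valid decomposition of width 2. On the other hand G contains the 3-clique {1, 2, 3}. A clique must lie in a single bag of any decomposition, so no decomposition can have width below 2. The upper and lower bounds meet at 2, so that is the treewidth.

Treewidth 2.
One optimal decomposition is:
Bags: B1 = {1, 2, 3}
Tree: (single bag)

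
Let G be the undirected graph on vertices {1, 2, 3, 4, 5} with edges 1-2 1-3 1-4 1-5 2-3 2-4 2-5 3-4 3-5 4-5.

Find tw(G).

4

A width-4 tree decomposition is:
Bags: B1 = {1, 2, 3, 4, 5}
Tree: (single bag)
With just one bag of size 5, the width is 5 − 1 = 4, so tw(G) ≤ 4. Conversely, {1, 2, 3, 4, 5} is a clique of size 5, and the vertices of any clique must share a bag in every tree decomposition; so some bag has ≥ 5 vertices and tw(G) ≥ 4. The upper and lower bounds meet at 4, so that is the treewidth.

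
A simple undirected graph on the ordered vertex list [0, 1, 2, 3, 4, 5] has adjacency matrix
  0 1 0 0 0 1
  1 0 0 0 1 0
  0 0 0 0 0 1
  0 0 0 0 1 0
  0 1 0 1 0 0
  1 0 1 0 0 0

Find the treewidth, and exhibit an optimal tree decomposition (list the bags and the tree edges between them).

The largest bag has 2 vertices, giving width 1; this decomposition certifies tw(G) ≤ 1. Any graph with an edge has treewidth ≥ 1, and G has the edge 2–5. Combining the bounds, tw(G) = 1.

Treewidth 1.
One optimal decomposition is:
Bags: B1 = {2, 5}  B2 = {0, 5}  B3 = {0, 1}  B4 = {1, 4}  B5 = {3, 4}
Tree: B1–B2, B2–B3, B3–B4, B4–B5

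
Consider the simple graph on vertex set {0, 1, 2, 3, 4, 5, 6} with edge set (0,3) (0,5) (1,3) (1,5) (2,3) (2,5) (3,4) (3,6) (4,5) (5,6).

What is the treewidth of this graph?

2

A width-2 tree decomposition is:
Bags: B1 = {1, 3, 5}  B2 = {2, 3, 5}  B3 = {0, 3, 5}  B4 = {3, 4, 5}  B5 = {3, 5, 6}
Tree: B1–B2, B2–B3, B3–B4, B4–B5
Every bag has size at most 3, so the width is 3 − 1 = 2 and tw(G) ≤ 2. The edges 3–1–5–2–3 form a cycle, so G is not a tree and its treewidth is at least 2. Therefore the treewidth is 2.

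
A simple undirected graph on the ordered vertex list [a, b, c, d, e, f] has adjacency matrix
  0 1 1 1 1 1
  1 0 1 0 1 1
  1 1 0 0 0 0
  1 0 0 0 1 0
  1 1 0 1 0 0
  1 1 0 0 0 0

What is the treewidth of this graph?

2

A width-2 tree decomposition is:
Bags: B1 = {a, d, e}  B2 = {a, b, e}  B3 = {a, b, c}  B4 = {a, b, f}
Tree: B1–B2, B2–B3, B3–B4
Every bag has size at most 3, so the width is 3 − 1 = 2 and tw(G) ≤ 2. Conversely, {a, d, e} is a clique of size 3, and the vertices of any clique must share a bag in every tree decomposition; so some bag has ≥ 3 vertices and tw(G) ≥ 2. Therefore the treewidth is 2.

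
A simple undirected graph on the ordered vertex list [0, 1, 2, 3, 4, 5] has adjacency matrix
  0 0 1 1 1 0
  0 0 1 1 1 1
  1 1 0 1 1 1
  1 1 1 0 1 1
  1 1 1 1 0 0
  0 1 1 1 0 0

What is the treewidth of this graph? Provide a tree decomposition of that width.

Every bag has size at most 4, so the width is 4 − 1 = 3 and tw(G) ≤ 3. Conversely, {0, 2, 3, 4} is a clique of size 4, and the vertices of any clique must share a bag in every tree decomposition; so some bag has ≥ 4 vertices and tw(G) ≥ 3. Combining the bounds, tw(G) = 3.

Treewidth 3.
One such decomposition:
Bags: B1 = {1, 2, 3, 5}  B2 = {1, 2, 3, 4}  B3 = {0, 2, 3, 4}
Tree: B1–B2, B2–B3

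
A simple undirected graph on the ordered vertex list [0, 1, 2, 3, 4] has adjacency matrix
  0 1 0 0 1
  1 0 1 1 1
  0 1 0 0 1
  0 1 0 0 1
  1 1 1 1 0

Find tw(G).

A width-2 tree decomposition is:
Bags: B1 = {1, 2, 4}  B2 = {0, 1, 4}  B3 = {1, 3, 4}
Tree: B1–B2, B2–B3
Each bag holds 3 vertices, so the decomposition has width 2, which upper-bounds the treewidth. For the lower bound, the 3 vertices {0, 1, 4} are pairwise adjacent, and any tree decomposition puts a clique entirely inside one bag — forcing width ≥ 2. Combining the bounds, tw(G) = 2.

2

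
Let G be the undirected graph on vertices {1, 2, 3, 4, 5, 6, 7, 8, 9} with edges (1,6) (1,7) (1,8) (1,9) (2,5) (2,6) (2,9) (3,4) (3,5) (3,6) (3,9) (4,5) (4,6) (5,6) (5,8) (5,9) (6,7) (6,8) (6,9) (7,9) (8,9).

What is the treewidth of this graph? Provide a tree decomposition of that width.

Every bag has size at most 4, so the width is 4 − 1 = 3 and tw(G) ≤ 3. On the other hand G contains the 4-clique {1, 6, 8, 9}. A clique must lie in a single bag of any decomposition, so no decomposition can have width below 3. Therefore the treewidth is 3.

Treewidth 3.
One optimal decomposition is:
Bags: B1 = {5, 6, 8, 9}  B2 = {2, 5, 6, 9}  B3 = {1, 6, 8, 9}  B4 = {1, 6, 7, 9}  B5 = {3, 5, 6, 9}  B6 = {3, 4, 5, 6}
Tree: B1–B2, B1–B3, B3–B4, B1–B5, B5–B6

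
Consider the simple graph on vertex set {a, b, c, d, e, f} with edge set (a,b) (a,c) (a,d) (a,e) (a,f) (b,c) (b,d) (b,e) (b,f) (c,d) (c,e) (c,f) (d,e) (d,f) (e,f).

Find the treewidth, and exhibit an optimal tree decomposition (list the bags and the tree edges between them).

Treewidth 5.
One optimal decomposition is:
Bags: B1 = {a, b, c, d, e, f}
Tree: (single bag)

With just one bag of size 6, the width is 6 − 1 = 5, so tw(G) ≤ 5. For the lower bound, the 6 vertices {a, b, c, d, e, f} are pairwise adjacent, and any tree decomposition puts a clique entirely inside one bag — forcing width ≥ 5. The upper and lower bounds meet at 5, so that is the treewidth.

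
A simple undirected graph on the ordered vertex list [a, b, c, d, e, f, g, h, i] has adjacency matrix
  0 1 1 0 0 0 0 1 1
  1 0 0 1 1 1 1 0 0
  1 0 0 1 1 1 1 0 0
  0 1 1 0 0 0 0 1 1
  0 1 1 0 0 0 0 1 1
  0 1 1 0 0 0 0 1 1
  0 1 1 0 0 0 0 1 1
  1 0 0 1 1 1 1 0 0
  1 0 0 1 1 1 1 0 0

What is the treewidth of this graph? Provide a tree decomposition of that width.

The largest bag has 5 vertices, giving width 4; this decomposition certifies tw(G) ≤ 4. For the lower bound: the 5 vertex sets {b,e}, {d,i}, {g,h}, {c}, {f} are disjoint, each induces a connected subgraph, and every pair is joined by at least one edge of G. Contracting each set to a single vertex therefore yields K_{5} as a minor, and since treewidth is minor-monotone, tw(G) ≥ tw(K_{5}) = 4. Therefore the treewidth is 4.

Treewidth 4.
One such decomposition:
Bags: B1 = {b, c, e, h, i}  B2 = {b, c, d, h, i}  B3 = {b, c, g, h, i}  B4 = {b, c, f, h, i}  B5 = {a, b, c, h, i}
Tree: B1–B2, B2–B3, B3–B4, B4–B5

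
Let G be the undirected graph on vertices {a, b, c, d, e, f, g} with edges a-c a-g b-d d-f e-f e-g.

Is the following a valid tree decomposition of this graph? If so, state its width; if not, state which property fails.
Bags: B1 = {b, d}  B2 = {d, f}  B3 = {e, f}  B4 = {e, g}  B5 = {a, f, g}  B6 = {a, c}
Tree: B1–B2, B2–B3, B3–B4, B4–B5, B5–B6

A tree decomposition must satisfy three properties: every vertex lies in some bag; for every edge, both endpoints lie together in some bag; and for every vertex, the bags containing it form a connected subtree. Here bags containing vertex f are not connected in the tree, so the decomposition is invalid.

No — bags containing vertex f are not connected in the tree.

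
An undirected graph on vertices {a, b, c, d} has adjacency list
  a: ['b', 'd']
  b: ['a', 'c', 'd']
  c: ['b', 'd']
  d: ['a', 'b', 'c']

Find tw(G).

A width-2 tree decomposition is:
Bags: B1 = {a, b, d}  B2 = {b, c, d}
Tree: B1–B2
Every bag has size at most 3, so the width is 3 − 1 = 2 and tw(G) ≤ 2. Conversely, {b, c, d} is a clique of size 3, and the vertices of any clique must share a bag in every tree decomposition; so some bag has ≥ 3 vertices and tw(G) ≥ 2. The upper and lower bounds meet at 2, so that is the treewidth.

2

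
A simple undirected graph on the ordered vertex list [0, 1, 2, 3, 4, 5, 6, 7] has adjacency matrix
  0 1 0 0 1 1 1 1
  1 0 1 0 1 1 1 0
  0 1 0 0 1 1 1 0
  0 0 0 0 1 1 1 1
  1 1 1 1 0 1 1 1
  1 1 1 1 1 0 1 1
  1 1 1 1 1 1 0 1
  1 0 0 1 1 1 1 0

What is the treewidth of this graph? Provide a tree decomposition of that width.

Every bag has size at most 5, so the width is 5 − 1 = 4 and tw(G) ≤ 4. Conversely, {0, 1, 4, 5, 6} is a clique of size 5, and the vertices of any clique must share a bag in every tree decomposition; so some bag has ≥ 5 vertices and tw(G) ≥ 4. Combining the bounds, tw(G) = 4.

Treewidth 4.
Bags: B1 = {0, 1, 4, 5, 6}  B2 = {0, 4, 5, 6, 7}  B3 = {3, 4, 5, 6, 7}  B4 = {1, 2, 4, 5, 6}
Tree: B1–B2, B2–B3, B1–B4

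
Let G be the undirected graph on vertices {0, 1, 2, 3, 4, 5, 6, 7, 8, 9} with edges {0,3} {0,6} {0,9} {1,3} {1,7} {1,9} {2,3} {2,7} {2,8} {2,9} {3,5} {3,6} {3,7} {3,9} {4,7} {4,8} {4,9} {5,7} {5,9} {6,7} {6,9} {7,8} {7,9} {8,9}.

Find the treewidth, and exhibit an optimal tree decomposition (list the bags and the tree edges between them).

Treewidth 3.
Bags: B1 = {2, 7, 8, 9}  B2 = {2, 3, 7, 9}  B3 = {3, 6, 7, 9}  B4 = {0, 3, 6, 9}  B5 = {4, 7, 8, 9}  B6 = {3, 5, 7, 9}  B7 = {1, 3, 7, 9}
Tree: B1–B2, B2–B3, B3–B4, B1–B5, B3–B6, B3–B7

Every bag has size at most 4, so the width is 4 − 1 = 3 and tw(G) ≤ 3. For the lower bound, the 4 vertices {0, 3, 6, 9} are pairwise adjacent, and any tree decomposition puts a clique entirely inside one bag — forcing width ≥ 3. Combining the bounds, tw(G) = 3.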